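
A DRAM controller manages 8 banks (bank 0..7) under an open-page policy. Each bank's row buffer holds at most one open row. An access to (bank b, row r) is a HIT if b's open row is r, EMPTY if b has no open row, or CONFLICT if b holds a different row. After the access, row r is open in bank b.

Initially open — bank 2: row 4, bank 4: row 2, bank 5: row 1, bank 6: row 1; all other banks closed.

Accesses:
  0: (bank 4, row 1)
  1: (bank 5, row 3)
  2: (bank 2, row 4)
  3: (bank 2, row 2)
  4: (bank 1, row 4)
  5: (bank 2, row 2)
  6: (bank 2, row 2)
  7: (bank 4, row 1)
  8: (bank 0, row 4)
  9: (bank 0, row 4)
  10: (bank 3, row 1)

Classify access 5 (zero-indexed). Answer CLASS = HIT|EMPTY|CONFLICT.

CLASS = HIT

step 0: bank4 2->1 [CONFLICT]
step 1: bank5 1->3 [CONFLICT]
step 2: bank2 4->4 [HIT]
step 3: bank2 4->2 [CONFLICT]
step 4: bank1 None->4 [EMPTY]
step 5: bank2 2->2 [HIT]
step 6: bank2 2->2 [HIT]
step 7: bank4 1->1 [HIT]
step 8: bank0 None->4 [EMPTY]
step 9: bank0 4->4 [HIT]
step 10: bank3 None->1 [EMPTY]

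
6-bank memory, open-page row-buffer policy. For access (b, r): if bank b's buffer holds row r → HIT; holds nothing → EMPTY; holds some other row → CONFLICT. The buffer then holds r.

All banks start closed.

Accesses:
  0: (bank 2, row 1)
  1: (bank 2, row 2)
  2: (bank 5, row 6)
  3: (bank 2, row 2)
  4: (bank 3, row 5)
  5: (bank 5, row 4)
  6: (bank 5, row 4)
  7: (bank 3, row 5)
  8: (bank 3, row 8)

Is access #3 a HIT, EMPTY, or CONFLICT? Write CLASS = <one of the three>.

0: bank 2 row 1 — prev None → EMPTY
1: bank 2 row 2 — prev 1 → CONFLICT
2: bank 5 row 6 — prev None → EMPTY
3: bank 2 row 2 — prev 2 → HIT
4: bank 3 row 5 — prev None → EMPTY
5: bank 5 row 4 — prev 6 → CONFLICT
6: bank 5 row 4 — prev 4 → HIT
7: bank 3 row 5 — prev 5 → HIT
8: bank 3 row 8 — prev 5 → CONFLICT

CLASS = HIT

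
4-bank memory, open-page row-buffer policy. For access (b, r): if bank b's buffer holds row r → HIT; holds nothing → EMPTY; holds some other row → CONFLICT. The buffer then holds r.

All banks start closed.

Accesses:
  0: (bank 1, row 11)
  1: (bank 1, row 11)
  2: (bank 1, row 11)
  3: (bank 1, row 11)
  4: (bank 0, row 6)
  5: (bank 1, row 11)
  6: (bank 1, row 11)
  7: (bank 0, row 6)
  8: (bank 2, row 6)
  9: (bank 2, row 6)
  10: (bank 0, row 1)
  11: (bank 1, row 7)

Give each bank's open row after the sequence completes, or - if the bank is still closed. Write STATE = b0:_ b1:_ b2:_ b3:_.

#0 (1,11) E
#1 (1,11) H  (was 11)
#2 (1,11) H  (was 11)
#3 (1,11) H  (was 11)
#4 (0,6) E
#5 (1,11) H  (was 11)
#6 (1,11) H  (was 11)
#7 (0,6) H  (was 6)
#8 (2,6) E
#9 (2,6) H  (was 6)
#10 (0,1) C  (was 6)
#11 (1,7) C  (was 11)

STATE = b0:1 b1:7 b2:6 b3:-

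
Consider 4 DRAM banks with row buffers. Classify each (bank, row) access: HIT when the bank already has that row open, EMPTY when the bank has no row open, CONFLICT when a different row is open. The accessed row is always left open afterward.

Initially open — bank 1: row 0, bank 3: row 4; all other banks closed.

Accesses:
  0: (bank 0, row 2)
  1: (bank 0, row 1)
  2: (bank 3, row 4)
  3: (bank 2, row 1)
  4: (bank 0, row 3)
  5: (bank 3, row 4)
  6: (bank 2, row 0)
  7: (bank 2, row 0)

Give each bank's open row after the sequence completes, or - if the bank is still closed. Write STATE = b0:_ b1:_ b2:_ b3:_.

STATE = b0:3 b1:0 b2:0 b3:4

#0 (0,2) E
#1 (0,1) C  (was 2)
#2 (3,4) H  (was 4)
#3 (2,1) E
#4 (0,3) C  (was 1)
#5 (3,4) H  (was 4)
#6 (2,0) C  (was 1)
#7 (2,0) H  (was 0)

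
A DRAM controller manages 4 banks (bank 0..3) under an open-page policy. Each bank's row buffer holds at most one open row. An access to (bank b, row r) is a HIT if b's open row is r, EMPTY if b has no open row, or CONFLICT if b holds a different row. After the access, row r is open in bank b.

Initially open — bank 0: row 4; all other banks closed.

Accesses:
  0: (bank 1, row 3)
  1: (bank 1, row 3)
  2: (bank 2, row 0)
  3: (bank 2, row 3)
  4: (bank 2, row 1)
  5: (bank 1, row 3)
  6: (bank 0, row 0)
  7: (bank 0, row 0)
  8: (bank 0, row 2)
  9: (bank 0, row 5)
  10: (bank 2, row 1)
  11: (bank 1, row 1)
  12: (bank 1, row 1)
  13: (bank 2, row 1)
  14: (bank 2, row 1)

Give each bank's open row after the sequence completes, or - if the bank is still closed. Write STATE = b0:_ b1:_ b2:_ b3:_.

0: bank 1 row 3 — prev None → EMPTY
1: bank 1 row 3 — prev 3 → HIT
2: bank 2 row 0 — prev None → EMPTY
3: bank 2 row 3 — prev 0 → CONFLICT
4: bank 2 row 1 — prev 3 → CONFLICT
5: bank 1 row 3 — prev 3 → HIT
6: bank 0 row 0 — prev 4 → CONFLICT
7: bank 0 row 0 — prev 0 → HIT
8: bank 0 row 2 — prev 0 → CONFLICT
9: bank 0 row 5 — prev 2 → CONFLICT
10: bank 2 row 1 — prev 1 → HIT
11: bank 1 row 1 — prev 3 → CONFLICT
12: bank 1 row 1 — prev 1 → HIT
13: bank 2 row 1 — prev 1 → HIT
14: bank 2 row 1 — prev 1 → HIT

STATE = b0:5 b1:1 b2:1 b3:-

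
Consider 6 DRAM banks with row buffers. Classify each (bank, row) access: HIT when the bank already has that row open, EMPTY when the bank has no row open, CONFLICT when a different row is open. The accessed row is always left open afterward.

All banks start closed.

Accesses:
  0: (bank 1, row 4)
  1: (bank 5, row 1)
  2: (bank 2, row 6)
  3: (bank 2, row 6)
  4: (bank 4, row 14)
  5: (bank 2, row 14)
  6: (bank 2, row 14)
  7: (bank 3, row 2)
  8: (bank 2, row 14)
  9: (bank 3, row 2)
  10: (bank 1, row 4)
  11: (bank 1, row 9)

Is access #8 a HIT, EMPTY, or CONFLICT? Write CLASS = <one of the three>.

0: bank 1 row 4 — prev None → EMPTY
1: bank 5 row 1 — prev None → EMPTY
2: bank 2 row 6 — prev None → EMPTY
3: bank 2 row 6 — prev 6 → HIT
4: bank 4 row 14 — prev None → EMPTY
5: bank 2 row 14 — prev 6 → CONFLICT
6: bank 2 row 14 — prev 14 → HIT
7: bank 3 row 2 — prev None → EMPTY
8: bank 2 row 14 — prev 14 → HIT
9: bank 3 row 2 — prev 2 → HIT
10: bank 1 row 4 — prev 4 → HIT
11: bank 1 row 9 — prev 4 → CONFLICT

CLASS = HIT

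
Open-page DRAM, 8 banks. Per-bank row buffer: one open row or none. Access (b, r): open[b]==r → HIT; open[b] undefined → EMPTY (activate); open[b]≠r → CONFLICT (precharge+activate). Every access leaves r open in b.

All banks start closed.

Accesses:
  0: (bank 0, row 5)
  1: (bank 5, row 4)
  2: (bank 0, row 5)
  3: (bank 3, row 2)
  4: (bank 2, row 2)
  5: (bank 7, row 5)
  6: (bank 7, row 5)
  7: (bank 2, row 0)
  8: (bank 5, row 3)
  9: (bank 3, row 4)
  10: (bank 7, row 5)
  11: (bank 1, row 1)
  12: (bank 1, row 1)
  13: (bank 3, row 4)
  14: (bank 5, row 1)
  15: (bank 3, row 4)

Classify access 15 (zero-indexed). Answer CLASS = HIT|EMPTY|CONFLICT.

CLASS = HIT

  [0] b0 r5: no row ⇒ E
  [1] b5 r4: no row ⇒ E
  [2] b0 r5: had r5 ⇒ H
  [3] b3 r2: no row ⇒ E
  [4] b2 r2: no row ⇒ E
  [5] b7 r5: no row ⇒ E
  [6] b7 r5: had r5 ⇒ H
  [7] b2 r0: had r2 ⇒ C
  [8] b5 r3: had r4 ⇒ C
  [9] b3 r4: had r2 ⇒ C
  [10] b7 r5: had r5 ⇒ H
  [11] b1 r1: no row ⇒ E
  [12] b1 r1: had r1 ⇒ H
  [13] b3 r4: had r4 ⇒ H
  [14] b5 r1: had r3 ⇒ C
  [15] b3 r4: had r4 ⇒ H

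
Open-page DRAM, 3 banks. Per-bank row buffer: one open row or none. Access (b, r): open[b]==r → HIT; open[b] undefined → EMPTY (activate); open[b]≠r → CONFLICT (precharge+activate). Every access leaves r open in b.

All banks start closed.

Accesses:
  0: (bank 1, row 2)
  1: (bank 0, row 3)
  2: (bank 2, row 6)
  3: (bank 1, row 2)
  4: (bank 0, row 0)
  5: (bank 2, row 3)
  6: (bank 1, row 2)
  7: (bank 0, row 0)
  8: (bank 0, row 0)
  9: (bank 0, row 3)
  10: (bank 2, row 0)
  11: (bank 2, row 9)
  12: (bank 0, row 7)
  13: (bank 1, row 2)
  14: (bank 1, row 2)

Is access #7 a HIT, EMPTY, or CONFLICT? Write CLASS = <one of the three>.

0: bank 1 row 2 — prev None → EMPTY
1: bank 0 row 3 — prev None → EMPTY
2: bank 2 row 6 — prev None → EMPTY
3: bank 1 row 2 — prev 2 → HIT
4: bank 0 row 0 — prev 3 → CONFLICT
5: bank 2 row 3 — prev 6 → CONFLICT
6: bank 1 row 2 — prev 2 → HIT
7: bank 0 row 0 — prev 0 → HIT
8: bank 0 row 0 — prev 0 → HIT
9: bank 0 row 3 — prev 0 → CONFLICT
10: bank 2 row 0 — prev 3 → CONFLICT
11: bank 2 row 9 — prev 0 → CONFLICT
12: bank 0 row 7 — prev 3 → CONFLICT
13: bank 1 row 2 — prev 2 → HIT
14: bank 1 row 2 — prev 2 → HIT

CLASS = HIT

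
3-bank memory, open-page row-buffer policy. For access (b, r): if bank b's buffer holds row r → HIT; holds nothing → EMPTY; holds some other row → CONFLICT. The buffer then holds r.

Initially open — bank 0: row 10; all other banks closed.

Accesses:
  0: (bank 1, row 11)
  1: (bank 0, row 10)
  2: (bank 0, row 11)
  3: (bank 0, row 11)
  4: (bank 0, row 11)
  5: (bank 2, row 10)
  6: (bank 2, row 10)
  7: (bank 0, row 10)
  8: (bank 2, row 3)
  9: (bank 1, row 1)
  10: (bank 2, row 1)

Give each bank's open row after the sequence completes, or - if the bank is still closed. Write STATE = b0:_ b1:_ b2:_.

  [0] b1 r11: no row ⇒ E
  [1] b0 r10: had r10 ⇒ H
  [2] b0 r11: had r10 ⇒ C
  [3] b0 r11: had r11 ⇒ H
  [4] b0 r11: had r11 ⇒ H
  [5] b2 r10: no row ⇒ E
  [6] b2 r10: had r10 ⇒ H
  [7] b0 r10: had r11 ⇒ C
  [8] b2 r3: had r10 ⇒ C
  [9] b1 r1: had r11 ⇒ C
  [10] b2 r1: had r3 ⇒ C

STATE = b0:10 b1:1 b2:1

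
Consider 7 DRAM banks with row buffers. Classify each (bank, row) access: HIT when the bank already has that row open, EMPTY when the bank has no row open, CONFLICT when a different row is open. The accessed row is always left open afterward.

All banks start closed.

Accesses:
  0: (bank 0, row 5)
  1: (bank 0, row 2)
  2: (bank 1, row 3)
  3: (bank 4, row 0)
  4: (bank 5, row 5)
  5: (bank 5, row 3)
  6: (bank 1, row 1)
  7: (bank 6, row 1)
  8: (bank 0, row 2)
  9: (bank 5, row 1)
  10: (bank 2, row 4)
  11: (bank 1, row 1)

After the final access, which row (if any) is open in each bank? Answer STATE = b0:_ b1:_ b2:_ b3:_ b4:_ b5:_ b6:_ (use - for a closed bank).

STATE = b0:2 b1:1 b2:4 b3:- b4:0 b5:1 b6:1

0: bank 0 row 5 — prev None → EMPTY
1: bank 0 row 2 — prev 5 → CONFLICT
2: bank 1 row 3 — prev None → EMPTY
3: bank 4 row 0 — prev None → EMPTY
4: bank 5 row 5 — prev None → EMPTY
5: bank 5 row 3 — prev 5 → CONFLICT
6: bank 1 row 1 — prev 3 → CONFLICT
7: bank 6 row 1 — prev None → EMPTY
8: bank 0 row 2 — prev 2 → HIT
9: bank 5 row 1 — prev 3 → CONFLICT
10: bank 2 row 4 — prev None → EMPTY
11: bank 1 row 1 — prev 1 → HIT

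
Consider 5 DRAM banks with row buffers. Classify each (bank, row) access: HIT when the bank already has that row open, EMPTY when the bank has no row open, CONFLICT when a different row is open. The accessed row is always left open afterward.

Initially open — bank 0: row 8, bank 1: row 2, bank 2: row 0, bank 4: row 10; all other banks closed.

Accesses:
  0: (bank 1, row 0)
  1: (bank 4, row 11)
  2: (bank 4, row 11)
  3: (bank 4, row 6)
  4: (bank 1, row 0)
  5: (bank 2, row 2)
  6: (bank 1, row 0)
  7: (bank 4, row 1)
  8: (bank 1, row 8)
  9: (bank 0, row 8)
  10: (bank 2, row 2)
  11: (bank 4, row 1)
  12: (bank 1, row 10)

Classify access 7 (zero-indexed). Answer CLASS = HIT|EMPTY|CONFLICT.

CLASS = CONFLICT

  [0] b1 r0: had r2 ⇒ C
  [1] b4 r11: had r10 ⇒ C
  [2] b4 r11: had r11 ⇒ H
  [3] b4 r6: had r11 ⇒ C
  [4] b1 r0: had r0 ⇒ H
  [5] b2 r2: had r0 ⇒ C
  [6] b1 r0: had r0 ⇒ H
  [7] b4 r1: had r6 ⇒ C
  [8] b1 r8: had r0 ⇒ C
  [9] b0 r8: had r8 ⇒ H
  [10] b2 r2: had r2 ⇒ H
  [11] b4 r1: had r1 ⇒ H
  [12] b1 r10: had r8 ⇒ C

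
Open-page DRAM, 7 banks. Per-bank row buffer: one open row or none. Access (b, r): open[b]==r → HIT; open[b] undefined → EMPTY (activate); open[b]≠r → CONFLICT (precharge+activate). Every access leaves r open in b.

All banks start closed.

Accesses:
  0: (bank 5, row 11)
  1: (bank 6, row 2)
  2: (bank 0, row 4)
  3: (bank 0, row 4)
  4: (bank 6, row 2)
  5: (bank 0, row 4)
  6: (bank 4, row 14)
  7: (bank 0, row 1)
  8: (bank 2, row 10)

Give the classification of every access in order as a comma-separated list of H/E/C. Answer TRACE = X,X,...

TRACE = E,E,E,H,H,H,E,C,E

0: bank 5 row 11 — prev None → EMPTY
1: bank 6 row 2 — prev None → EMPTY
2: bank 0 row 4 — prev None → EMPTY
3: bank 0 row 4 — prev 4 → HIT
4: bank 6 row 2 — prev 2 → HIT
5: bank 0 row 4 — prev 4 → HIT
6: bank 4 row 14 — prev None → EMPTY
7: bank 0 row 1 — prev 4 → CONFLICT
8: bank 2 row 10 — prev None → EMPTY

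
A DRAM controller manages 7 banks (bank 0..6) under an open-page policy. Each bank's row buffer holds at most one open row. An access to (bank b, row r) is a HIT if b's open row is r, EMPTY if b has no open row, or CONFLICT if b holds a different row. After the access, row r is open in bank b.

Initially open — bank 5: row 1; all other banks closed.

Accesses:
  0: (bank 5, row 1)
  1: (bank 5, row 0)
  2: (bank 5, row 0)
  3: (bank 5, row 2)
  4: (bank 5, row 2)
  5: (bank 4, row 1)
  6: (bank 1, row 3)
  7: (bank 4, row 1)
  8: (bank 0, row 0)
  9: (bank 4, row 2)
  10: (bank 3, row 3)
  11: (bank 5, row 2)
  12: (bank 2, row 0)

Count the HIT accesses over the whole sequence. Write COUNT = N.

  [0] b5 r1: had r1 ⇒ H
  [1] b5 r0: had r1 ⇒ C
  [2] b5 r0: had r0 ⇒ H
  [3] b5 r2: had r0 ⇒ C
  [4] b5 r2: had r2 ⇒ H
  [5] b4 r1: no row ⇒ E
  [6] b1 r3: no row ⇒ E
  [7] b4 r1: had r1 ⇒ H
  [8] b0 r0: no row ⇒ E
  [9] b4 r2: had r1 ⇒ C
  [10] b3 r3: no row ⇒ E
  [11] b5 r2: had r2 ⇒ H
  [12] b2 r0: no row ⇒ E

COUNT = 5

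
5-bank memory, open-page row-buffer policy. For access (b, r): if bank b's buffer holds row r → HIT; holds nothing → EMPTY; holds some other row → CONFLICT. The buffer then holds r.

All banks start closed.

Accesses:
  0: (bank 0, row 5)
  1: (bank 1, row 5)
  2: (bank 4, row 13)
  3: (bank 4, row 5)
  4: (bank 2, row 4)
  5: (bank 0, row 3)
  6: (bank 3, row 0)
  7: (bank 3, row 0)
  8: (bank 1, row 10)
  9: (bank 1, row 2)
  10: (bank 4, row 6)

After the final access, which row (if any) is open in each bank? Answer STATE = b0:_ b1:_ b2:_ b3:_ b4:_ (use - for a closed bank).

step 0: bank0 None->5 [EMPTY]
step 1: bank1 None->5 [EMPTY]
step 2: bank4 None->13 [EMPTY]
step 3: bank4 13->5 [CONFLICT]
step 4: bank2 None->4 [EMPTY]
step 5: bank0 5->3 [CONFLICT]
step 6: bank3 None->0 [EMPTY]
step 7: bank3 0->0 [HIT]
step 8: bank1 5->10 [CONFLICT]
step 9: bank1 10->2 [CONFLICT]
step 10: bank4 5->6 [CONFLICT]

STATE = b0:3 b1:2 b2:4 b3:0 b4:6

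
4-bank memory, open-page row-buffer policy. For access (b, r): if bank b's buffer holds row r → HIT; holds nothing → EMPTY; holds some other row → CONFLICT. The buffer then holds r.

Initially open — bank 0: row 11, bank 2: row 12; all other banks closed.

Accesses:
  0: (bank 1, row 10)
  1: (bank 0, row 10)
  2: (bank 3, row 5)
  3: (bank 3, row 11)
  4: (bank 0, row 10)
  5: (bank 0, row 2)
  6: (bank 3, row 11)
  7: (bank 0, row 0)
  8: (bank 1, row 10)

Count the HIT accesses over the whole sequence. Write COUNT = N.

step 0: bank1 None->10 [EMPTY]
step 1: bank0 11->10 [CONFLICT]
step 2: bank3 None->5 [EMPTY]
step 3: bank3 5->11 [CONFLICT]
step 4: bank0 10->10 [HIT]
step 5: bank0 10->2 [CONFLICT]
step 6: bank3 11->11 [HIT]
step 7: bank0 2->0 [CONFLICT]
step 8: bank1 10->10 [HIT]

COUNT = 3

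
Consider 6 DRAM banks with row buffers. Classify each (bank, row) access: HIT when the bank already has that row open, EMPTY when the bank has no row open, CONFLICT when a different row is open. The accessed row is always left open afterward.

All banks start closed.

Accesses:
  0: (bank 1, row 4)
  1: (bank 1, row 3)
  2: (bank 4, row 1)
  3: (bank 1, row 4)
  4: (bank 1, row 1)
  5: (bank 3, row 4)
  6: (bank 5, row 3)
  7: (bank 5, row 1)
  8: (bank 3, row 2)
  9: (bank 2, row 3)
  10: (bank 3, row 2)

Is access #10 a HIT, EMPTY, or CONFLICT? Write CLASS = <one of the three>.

  [0] b1 r4: no row ⇒ E
  [1] b1 r3: had r4 ⇒ C
  [2] b4 r1: no row ⇒ E
  [3] b1 r4: had r3 ⇒ C
  [4] b1 r1: had r4 ⇒ C
  [5] b3 r4: no row ⇒ E
  [6] b5 r3: no row ⇒ E
  [7] b5 r1: had r3 ⇒ C
  [8] b3 r2: had r4 ⇒ C
  [9] b2 r3: no row ⇒ E
  [10] b3 r2: had r2 ⇒ H

CLASS = HIT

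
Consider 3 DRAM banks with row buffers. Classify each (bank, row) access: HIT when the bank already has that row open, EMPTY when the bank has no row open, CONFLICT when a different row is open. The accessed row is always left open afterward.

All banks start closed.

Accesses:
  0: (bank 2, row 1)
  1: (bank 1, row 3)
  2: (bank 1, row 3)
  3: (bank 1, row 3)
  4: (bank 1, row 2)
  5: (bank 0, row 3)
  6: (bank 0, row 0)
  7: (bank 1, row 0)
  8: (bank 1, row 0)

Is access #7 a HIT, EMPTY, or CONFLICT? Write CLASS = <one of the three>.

  [0] b2 r1: no row ⇒ E
  [1] b1 r3: no row ⇒ E
  [2] b1 r3: had r3 ⇒ H
  [3] b1 r3: had r3 ⇒ H
  [4] b1 r2: had r3 ⇒ C
  [5] b0 r3: no row ⇒ E
  [6] b0 r0: had r3 ⇒ C
  [7] b1 r0: had r2 ⇒ C
  [8] b1 r0: had r0 ⇒ H

CLASS = CONFLICT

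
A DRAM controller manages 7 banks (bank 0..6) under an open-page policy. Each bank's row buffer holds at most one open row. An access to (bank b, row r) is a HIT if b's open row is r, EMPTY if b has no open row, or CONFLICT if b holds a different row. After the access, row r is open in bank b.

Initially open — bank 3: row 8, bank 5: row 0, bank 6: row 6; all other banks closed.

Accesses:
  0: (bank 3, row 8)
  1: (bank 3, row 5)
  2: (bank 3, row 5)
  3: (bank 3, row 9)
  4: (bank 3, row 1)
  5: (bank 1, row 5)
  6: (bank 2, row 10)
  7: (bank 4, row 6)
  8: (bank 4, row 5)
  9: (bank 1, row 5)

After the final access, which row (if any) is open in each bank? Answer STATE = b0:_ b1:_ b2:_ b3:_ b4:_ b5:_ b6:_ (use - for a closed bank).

step 0: bank3 8->8 [HIT]
step 1: bank3 8->5 [CONFLICT]
step 2: bank3 5->5 [HIT]
step 3: bank3 5->9 [CONFLICT]
step 4: bank3 9->1 [CONFLICT]
step 5: bank1 None->5 [EMPTY]
step 6: bank2 None->10 [EMPTY]
step 7: bank4 None->6 [EMPTY]
step 8: bank4 6->5 [CONFLICT]
step 9: bank1 5->5 [HIT]

STATE = b0:- b1:5 b2:10 b3:1 b4:5 b5:0 b6:6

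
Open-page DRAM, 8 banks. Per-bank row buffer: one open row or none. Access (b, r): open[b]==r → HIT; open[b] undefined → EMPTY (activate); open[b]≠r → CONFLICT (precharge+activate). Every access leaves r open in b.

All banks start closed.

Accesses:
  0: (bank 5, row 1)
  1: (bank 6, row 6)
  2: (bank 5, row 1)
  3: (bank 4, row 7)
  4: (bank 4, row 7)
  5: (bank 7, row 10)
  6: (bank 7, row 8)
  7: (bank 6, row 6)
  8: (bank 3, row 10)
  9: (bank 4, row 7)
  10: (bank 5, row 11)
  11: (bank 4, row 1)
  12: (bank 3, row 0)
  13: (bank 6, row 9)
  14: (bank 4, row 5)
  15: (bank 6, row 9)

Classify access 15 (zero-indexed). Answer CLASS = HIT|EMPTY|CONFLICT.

CLASS = HIT

step 0: bank5 None->1 [EMPTY]
step 1: bank6 None->6 [EMPTY]
step 2: bank5 1->1 [HIT]
step 3: bank4 None->7 [EMPTY]
step 4: bank4 7->7 [HIT]
step 5: bank7 None->10 [EMPTY]
step 6: bank7 10->8 [CONFLICT]
step 7: bank6 6->6 [HIT]
step 8: bank3 None->10 [EMPTY]
step 9: bank4 7->7 [HIT]
step 10: bank5 1->11 [CONFLICT]
step 11: bank4 7->1 [CONFLICT]
step 12: bank3 10->0 [CONFLICT]
step 13: bank6 6->9 [CONFLICT]
step 14: bank4 1->5 [CONFLICT]
step 15: bank6 9->9 [HIT]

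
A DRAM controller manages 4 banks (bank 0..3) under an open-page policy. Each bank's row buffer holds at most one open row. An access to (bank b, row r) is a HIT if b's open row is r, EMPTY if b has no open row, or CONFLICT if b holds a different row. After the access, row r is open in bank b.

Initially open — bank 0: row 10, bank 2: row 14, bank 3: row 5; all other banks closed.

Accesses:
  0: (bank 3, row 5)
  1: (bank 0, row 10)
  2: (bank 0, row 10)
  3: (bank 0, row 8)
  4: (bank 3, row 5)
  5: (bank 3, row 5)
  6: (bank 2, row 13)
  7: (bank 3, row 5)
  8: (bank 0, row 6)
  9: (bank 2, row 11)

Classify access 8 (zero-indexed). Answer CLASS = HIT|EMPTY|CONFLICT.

  [0] b3 r5: had r5 ⇒ H
  [1] b0 r10: had r10 ⇒ H
  [2] b0 r10: had r10 ⇒ H
  [3] b0 r8: had r10 ⇒ C
  [4] b3 r5: had r5 ⇒ H
  [5] b3 r5: had r5 ⇒ H
  [6] b2 r13: had r14 ⇒ C
  [7] b3 r5: had r5 ⇒ H
  [8] b0 r6: had r8 ⇒ C
  [9] b2 r11: had r13 ⇒ C

CLASS = CONFLICT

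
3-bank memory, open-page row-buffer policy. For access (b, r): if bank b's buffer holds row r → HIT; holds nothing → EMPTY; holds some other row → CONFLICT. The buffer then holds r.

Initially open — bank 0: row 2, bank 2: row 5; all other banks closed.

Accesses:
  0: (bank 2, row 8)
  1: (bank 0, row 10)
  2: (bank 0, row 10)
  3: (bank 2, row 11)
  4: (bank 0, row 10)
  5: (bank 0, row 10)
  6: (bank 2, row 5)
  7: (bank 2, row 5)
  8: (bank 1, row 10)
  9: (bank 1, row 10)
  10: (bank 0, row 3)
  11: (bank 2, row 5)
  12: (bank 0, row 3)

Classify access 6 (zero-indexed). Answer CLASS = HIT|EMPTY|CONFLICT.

  [0] b2 r8: had r5 ⇒ C
  [1] b0 r10: had r2 ⇒ C
  [2] b0 r10: had r10 ⇒ H
  [3] b2 r11: had r8 ⇒ C
  [4] b0 r10: had r10 ⇒ H
  [5] b0 r10: had r10 ⇒ H
  [6] b2 r5: had r11 ⇒ C
  [7] b2 r5: had r5 ⇒ H
  [8] b1 r10: no row ⇒ E
  [9] b1 r10: had r10 ⇒ H
  [10] b0 r3: had r10 ⇒ C
  [11] b2 r5: had r5 ⇒ H
  [12] b0 r3: had r3 ⇒ H

CLASS = CONFLICT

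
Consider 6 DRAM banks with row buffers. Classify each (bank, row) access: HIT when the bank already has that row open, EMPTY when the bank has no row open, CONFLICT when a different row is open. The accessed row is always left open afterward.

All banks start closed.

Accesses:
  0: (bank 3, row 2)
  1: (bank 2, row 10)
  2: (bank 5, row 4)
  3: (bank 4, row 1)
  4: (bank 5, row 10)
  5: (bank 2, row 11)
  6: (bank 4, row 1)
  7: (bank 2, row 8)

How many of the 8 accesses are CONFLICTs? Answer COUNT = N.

COUNT = 3

  [0] b3 r2: no row ⇒ E
  [1] b2 r10: no row ⇒ E
  [2] b5 r4: no row ⇒ E
  [3] b4 r1: no row ⇒ E
  [4] b5 r10: had r4 ⇒ C
  [5] b2 r11: had r10 ⇒ C
  [6] b4 r1: had r1 ⇒ H
  [7] b2 r8: had r11 ⇒ C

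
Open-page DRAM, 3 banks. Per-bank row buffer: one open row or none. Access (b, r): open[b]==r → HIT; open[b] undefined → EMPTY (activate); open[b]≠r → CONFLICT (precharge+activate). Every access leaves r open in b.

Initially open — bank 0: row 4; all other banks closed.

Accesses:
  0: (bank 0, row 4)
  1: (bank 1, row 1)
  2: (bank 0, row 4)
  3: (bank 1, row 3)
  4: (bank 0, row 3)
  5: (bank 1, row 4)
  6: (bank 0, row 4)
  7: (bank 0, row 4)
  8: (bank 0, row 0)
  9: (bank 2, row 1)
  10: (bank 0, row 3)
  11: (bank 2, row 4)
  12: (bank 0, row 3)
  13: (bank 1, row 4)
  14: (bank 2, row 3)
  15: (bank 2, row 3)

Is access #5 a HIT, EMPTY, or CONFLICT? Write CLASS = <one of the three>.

CLASS = CONFLICT

0: bank 0 row 4 — prev 4 → HIT
1: bank 1 row 1 — prev None → EMPTY
2: bank 0 row 4 — prev 4 → HIT
3: bank 1 row 3 — prev 1 → CONFLICT
4: bank 0 row 3 — prev 4 → CONFLICT
5: bank 1 row 4 — prev 3 → CONFLICT
6: bank 0 row 4 — prev 3 → CONFLICT
7: bank 0 row 4 — prev 4 → HIT
8: bank 0 row 0 — prev 4 → CONFLICT
9: bank 2 row 1 — prev None → EMPTY
10: bank 0 row 3 — prev 0 → CONFLICT
11: bank 2 row 4 — prev 1 → CONFLICT
12: bank 0 row 3 — prev 3 → HIT
13: bank 1 row 4 — prev 4 → HIT
14: bank 2 row 3 — prev 4 → CONFLICT
15: bank 2 row 3 — prev 3 → HIT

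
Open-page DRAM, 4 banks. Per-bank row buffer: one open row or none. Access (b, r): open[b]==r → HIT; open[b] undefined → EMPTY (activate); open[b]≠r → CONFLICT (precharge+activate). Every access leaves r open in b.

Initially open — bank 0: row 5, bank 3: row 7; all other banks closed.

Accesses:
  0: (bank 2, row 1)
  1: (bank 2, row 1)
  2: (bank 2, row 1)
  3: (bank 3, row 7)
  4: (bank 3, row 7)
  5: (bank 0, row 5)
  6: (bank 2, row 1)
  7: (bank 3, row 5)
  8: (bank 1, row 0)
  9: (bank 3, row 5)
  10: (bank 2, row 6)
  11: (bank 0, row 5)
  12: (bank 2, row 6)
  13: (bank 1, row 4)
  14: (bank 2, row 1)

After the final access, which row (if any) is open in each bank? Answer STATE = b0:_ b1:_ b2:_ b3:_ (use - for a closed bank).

STATE = b0:5 b1:4 b2:1 b3:5

0: bank 2 row 1 — prev None → EMPTY
1: bank 2 row 1 — prev 1 → HIT
2: bank 2 row 1 — prev 1 → HIT
3: bank 3 row 7 — prev 7 → HIT
4: bank 3 row 7 — prev 7 → HIT
5: bank 0 row 5 — prev 5 → HIT
6: bank 2 row 1 — prev 1 → HIT
7: bank 3 row 5 — prev 7 → CONFLICT
8: bank 1 row 0 — prev None → EMPTY
9: bank 3 row 5 — prev 5 → HIT
10: bank 2 row 6 — prev 1 → CONFLICT
11: bank 0 row 5 — prev 5 → HIT
12: bank 2 row 6 — prev 6 → HIT
13: bank 1 row 4 — prev 0 → CONFLICT
14: bank 2 row 1 — prev 6 → CONFLICT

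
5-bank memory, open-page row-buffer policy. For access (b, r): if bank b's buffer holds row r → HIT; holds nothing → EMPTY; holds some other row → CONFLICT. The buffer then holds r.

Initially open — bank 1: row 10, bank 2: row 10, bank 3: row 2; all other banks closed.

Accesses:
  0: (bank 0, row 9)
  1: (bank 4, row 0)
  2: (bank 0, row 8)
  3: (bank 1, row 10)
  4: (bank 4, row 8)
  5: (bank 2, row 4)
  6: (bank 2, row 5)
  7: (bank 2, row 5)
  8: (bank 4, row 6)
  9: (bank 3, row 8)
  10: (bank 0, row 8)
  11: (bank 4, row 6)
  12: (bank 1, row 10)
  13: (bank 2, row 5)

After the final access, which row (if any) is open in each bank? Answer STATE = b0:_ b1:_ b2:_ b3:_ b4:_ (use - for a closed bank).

STATE = b0:8 b1:10 b2:5 b3:8 b4:6

#0 (0,9) E
#1 (4,0) E
#2 (0,8) C  (was 9)
#3 (1,10) H  (was 10)
#4 (4,8) C  (was 0)
#5 (2,4) C  (was 10)
#6 (2,5) C  (was 4)
#7 (2,5) H  (was 5)
#8 (4,6) C  (was 8)
#9 (3,8) C  (was 2)
#10 (0,8) H  (was 8)
#11 (4,6) H  (was 6)
#12 (1,10) H  (was 10)
#13 (2,5) H  (was 5)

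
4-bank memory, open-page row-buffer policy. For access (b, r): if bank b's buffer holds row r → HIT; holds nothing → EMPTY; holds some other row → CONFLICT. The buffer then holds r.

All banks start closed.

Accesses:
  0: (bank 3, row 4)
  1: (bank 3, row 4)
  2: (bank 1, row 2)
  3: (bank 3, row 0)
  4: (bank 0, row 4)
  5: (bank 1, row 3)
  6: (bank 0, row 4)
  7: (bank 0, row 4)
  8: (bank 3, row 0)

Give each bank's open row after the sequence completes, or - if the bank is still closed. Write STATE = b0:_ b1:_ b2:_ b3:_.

step 0: bank3 None->4 [EMPTY]
step 1: bank3 4->4 [HIT]
step 2: bank1 None->2 [EMPTY]
step 3: bank3 4->0 [CONFLICT]
step 4: bank0 None->4 [EMPTY]
step 5: bank1 2->3 [CONFLICT]
step 6: bank0 4->4 [HIT]
step 7: bank0 4->4 [HIT]
step 8: bank3 0->0 [HIT]

STATE = b0:4 b1:3 b2:- b3:0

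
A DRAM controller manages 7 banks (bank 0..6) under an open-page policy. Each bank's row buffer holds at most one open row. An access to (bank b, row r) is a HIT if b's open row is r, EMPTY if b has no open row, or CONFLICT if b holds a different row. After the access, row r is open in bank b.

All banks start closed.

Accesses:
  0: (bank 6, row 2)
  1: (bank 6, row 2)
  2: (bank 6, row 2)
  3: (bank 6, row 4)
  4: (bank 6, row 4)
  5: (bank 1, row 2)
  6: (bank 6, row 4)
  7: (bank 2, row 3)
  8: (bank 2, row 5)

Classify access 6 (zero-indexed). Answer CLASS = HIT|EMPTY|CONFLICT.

  [0] b6 r2: no row ⇒ E
  [1] b6 r2: had r2 ⇒ H
  [2] b6 r2: had r2 ⇒ H
  [3] b6 r4: had r2 ⇒ C
  [4] b6 r4: had r4 ⇒ H
  [5] b1 r2: no row ⇒ E
  [6] b6 r4: had r4 ⇒ H
  [7] b2 r3: no row ⇒ E
  [8] b2 r5: had r3 ⇒ C

CLASS = HIT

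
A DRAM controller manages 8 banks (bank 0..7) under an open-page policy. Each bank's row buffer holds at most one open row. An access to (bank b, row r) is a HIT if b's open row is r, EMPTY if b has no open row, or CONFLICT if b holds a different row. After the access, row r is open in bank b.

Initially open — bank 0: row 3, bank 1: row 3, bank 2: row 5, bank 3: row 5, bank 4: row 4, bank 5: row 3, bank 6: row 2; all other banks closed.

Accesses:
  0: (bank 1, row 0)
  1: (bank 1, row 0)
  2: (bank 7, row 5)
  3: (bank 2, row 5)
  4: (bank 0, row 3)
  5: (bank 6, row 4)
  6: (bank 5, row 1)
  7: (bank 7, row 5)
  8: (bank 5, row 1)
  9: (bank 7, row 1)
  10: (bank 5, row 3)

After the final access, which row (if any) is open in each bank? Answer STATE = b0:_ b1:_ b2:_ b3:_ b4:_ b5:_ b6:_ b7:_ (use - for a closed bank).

STATE = b0:3 b1:0 b2:5 b3:5 b4:4 b5:3 b6:4 b7:1

#0 (1,0) C  (was 3)
#1 (1,0) H  (was 0)
#2 (7,5) E
#3 (2,5) H  (was 5)
#4 (0,3) H  (was 3)
#5 (6,4) C  (was 2)
#6 (5,1) C  (was 3)
#7 (7,5) H  (was 5)
#8 (5,1) H  (was 1)
#9 (7,1) C  (was 5)
#10 (5,3) C  (was 1)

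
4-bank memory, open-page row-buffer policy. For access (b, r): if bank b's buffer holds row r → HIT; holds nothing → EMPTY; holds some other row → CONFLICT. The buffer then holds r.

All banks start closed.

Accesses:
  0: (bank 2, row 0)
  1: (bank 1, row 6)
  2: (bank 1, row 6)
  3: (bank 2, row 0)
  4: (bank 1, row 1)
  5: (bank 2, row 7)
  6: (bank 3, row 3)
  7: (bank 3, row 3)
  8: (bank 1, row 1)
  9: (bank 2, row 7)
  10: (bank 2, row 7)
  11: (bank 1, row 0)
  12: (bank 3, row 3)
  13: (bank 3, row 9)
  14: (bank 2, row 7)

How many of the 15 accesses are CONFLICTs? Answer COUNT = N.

COUNT = 4

step 0: bank2 None->0 [EMPTY]
step 1: bank1 None->6 [EMPTY]
step 2: bank1 6->6 [HIT]
step 3: bank2 0->0 [HIT]
step 4: bank1 6->1 [CONFLICT]
step 5: bank2 0->7 [CONFLICT]
step 6: bank3 None->3 [EMPTY]
step 7: bank3 3->3 [HIT]
step 8: bank1 1->1 [HIT]
step 9: bank2 7->7 [HIT]
step 10: bank2 7->7 [HIT]
step 11: bank1 1->0 [CONFLICT]
step 12: bank3 3->3 [HIT]
step 13: bank3 3->9 [CONFLICT]
step 14: bank2 7->7 [HIT]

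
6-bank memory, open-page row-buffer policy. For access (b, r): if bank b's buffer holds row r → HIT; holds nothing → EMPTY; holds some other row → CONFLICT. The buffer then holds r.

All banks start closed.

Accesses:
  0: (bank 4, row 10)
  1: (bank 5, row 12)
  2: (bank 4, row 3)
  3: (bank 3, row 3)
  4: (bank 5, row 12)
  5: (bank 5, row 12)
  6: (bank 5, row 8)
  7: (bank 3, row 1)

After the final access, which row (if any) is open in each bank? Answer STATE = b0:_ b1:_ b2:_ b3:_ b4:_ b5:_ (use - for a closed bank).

STATE = b0:- b1:- b2:- b3:1 b4:3 b5:8

0: bank 4 row 10 — prev None → EMPTY
1: bank 5 row 12 — prev None → EMPTY
2: bank 4 row 3 — prev 10 → CONFLICT
3: bank 3 row 3 — prev None → EMPTY
4: bank 5 row 12 — prev 12 → HIT
5: bank 5 row 12 — prev 12 → HIT
6: bank 5 row 8 — prev 12 → CONFLICT
7: bank 3 row 1 — prev 3 → CONFLICT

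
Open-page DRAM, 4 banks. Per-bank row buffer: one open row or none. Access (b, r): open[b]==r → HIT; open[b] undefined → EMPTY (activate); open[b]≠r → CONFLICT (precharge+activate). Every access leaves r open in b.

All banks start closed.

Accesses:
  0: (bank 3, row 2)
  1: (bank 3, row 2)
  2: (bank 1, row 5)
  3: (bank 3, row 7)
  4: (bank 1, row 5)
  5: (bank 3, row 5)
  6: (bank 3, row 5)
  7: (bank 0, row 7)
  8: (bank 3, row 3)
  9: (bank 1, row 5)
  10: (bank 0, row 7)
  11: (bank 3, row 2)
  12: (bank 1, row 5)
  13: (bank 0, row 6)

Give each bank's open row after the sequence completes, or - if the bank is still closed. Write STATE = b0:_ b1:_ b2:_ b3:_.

step 0: bank3 None->2 [EMPTY]
step 1: bank3 2->2 [HIT]
step 2: bank1 None->5 [EMPTY]
step 3: bank3 2->7 [CONFLICT]
step 4: bank1 5->5 [HIT]
step 5: bank3 7->5 [CONFLICT]
step 6: bank3 5->5 [HIT]
step 7: bank0 None->7 [EMPTY]
step 8: bank3 5->3 [CONFLICT]
step 9: bank1 5->5 [HIT]
step 10: bank0 7->7 [HIT]
step 11: bank3 3->2 [CONFLICT]
step 12: bank1 5->5 [HIT]
step 13: bank0 7->6 [CONFLICT]

STATE = b0:6 b1:5 b2:- b3:2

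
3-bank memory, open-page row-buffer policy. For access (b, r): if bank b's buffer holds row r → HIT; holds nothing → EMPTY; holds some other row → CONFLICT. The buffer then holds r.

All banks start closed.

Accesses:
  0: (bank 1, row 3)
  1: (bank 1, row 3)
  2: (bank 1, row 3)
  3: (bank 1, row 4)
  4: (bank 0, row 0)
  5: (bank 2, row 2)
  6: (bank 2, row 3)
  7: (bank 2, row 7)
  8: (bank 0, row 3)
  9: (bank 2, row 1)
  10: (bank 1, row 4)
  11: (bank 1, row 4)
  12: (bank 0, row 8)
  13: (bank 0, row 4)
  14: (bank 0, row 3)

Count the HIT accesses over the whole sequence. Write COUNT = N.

#0 (1,3) E
#1 (1,3) H  (was 3)
#2 (1,3) H  (was 3)
#3 (1,4) C  (was 3)
#4 (0,0) E
#5 (2,2) E
#6 (2,3) C  (was 2)
#7 (2,7) C  (was 3)
#8 (0,3) C  (was 0)
#9 (2,1) C  (was 7)
#10 (1,4) H  (was 4)
#11 (1,4) H  (was 4)
#12 (0,8) C  (was 3)
#13 (0,4) C  (was 8)
#14 (0,3) C  (was 4)

COUNT = 4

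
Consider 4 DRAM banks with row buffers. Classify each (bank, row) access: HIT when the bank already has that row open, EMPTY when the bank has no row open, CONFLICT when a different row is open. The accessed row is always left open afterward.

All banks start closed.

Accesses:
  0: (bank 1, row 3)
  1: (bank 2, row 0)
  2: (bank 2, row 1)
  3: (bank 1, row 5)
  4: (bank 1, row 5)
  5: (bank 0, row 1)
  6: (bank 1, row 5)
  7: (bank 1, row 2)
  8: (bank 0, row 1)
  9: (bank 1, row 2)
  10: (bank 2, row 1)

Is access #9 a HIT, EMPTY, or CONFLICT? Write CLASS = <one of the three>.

CLASS = HIT

  [0] b1 r3: no row ⇒ E
  [1] b2 r0: no row ⇒ E
  [2] b2 r1: had r0 ⇒ C
  [3] b1 r5: had r3 ⇒ C
  [4] b1 r5: had r5 ⇒ H
  [5] b0 r1: no row ⇒ E
  [6] b1 r5: had r5 ⇒ H
  [7] b1 r2: had r5 ⇒ C
  [8] b0 r1: had r1 ⇒ H
  [9] b1 r2: had r2 ⇒ H
  [10] b2 r1: had r1 ⇒ H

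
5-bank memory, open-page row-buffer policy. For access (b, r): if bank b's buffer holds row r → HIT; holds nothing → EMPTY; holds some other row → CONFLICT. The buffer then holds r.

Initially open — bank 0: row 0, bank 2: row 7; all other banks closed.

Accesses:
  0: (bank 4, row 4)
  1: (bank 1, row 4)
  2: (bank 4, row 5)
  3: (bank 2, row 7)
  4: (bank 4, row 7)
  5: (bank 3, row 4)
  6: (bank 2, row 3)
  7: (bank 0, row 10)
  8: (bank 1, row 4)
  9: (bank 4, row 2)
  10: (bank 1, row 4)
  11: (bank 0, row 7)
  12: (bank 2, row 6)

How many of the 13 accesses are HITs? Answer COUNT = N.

0: bank 4 row 4 — prev None → EMPTY
1: bank 1 row 4 — prev None → EMPTY
2: bank 4 row 5 — prev 4 → CONFLICT
3: bank 2 row 7 — prev 7 → HIT
4: bank 4 row 7 — prev 5 → CONFLICT
5: bank 3 row 4 — prev None → EMPTY
6: bank 2 row 3 — prev 7 → CONFLICT
7: bank 0 row 10 — prev 0 → CONFLICT
8: bank 1 row 4 — prev 4 → HIT
9: bank 4 row 2 — prev 7 → CONFLICT
10: bank 1 row 4 — prev 4 → HIT
11: bank 0 row 7 — prev 10 → CONFLICT
12: bank 2 row 6 — prev 3 → CONFLICT

COUNT = 3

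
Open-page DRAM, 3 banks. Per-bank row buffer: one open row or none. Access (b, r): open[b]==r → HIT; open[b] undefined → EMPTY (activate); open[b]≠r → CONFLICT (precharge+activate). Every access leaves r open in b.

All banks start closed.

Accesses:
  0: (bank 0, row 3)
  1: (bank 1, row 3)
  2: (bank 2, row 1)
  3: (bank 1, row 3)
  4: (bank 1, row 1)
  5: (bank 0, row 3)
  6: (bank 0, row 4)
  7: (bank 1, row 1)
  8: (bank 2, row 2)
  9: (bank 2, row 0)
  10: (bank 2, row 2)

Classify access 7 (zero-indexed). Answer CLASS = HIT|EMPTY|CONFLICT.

CLASS = HIT

  [0] b0 r3: no row ⇒ E
  [1] b1 r3: no row ⇒ E
  [2] b2 r1: no row ⇒ E
  [3] b1 r3: had r3 ⇒ H
  [4] b1 r1: had r3 ⇒ C
  [5] b0 r3: had r3 ⇒ H
  [6] b0 r4: had r3 ⇒ C
  [7] b1 r1: had r1 ⇒ H
  [8] b2 r2: had r1 ⇒ C
  [9] b2 r0: had r2 ⇒ C
  [10] b2 r2: had r0 ⇒ C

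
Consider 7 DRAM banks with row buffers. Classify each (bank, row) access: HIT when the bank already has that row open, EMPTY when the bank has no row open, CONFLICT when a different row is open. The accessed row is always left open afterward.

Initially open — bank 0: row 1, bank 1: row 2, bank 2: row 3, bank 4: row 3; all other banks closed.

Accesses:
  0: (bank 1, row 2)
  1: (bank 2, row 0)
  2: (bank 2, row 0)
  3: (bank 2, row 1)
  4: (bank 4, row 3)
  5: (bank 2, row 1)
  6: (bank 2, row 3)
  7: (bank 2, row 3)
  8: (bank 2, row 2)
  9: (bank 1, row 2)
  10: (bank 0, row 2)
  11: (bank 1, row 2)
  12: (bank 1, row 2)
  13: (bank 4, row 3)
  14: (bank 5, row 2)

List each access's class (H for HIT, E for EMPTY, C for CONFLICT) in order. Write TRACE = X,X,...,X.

step 0: bank1 2->2 [HIT]
step 1: bank2 3->0 [CONFLICT]
step 2: bank2 0->0 [HIT]
step 3: bank2 0->1 [CONFLICT]
step 4: bank4 3->3 [HIT]
step 5: bank2 1->1 [HIT]
step 6: bank2 1->3 [CONFLICT]
step 7: bank2 3->3 [HIT]
step 8: bank2 3->2 [CONFLICT]
step 9: bank1 2->2 [HIT]
step 10: bank0 1->2 [CONFLICT]
step 11: bank1 2->2 [HIT]
step 12: bank1 2->2 [HIT]
step 13: bank4 3->3 [HIT]
step 14: bank5 None->2 [EMPTY]

TRACE = H,C,H,C,H,H,C,H,C,H,C,H,H,H,E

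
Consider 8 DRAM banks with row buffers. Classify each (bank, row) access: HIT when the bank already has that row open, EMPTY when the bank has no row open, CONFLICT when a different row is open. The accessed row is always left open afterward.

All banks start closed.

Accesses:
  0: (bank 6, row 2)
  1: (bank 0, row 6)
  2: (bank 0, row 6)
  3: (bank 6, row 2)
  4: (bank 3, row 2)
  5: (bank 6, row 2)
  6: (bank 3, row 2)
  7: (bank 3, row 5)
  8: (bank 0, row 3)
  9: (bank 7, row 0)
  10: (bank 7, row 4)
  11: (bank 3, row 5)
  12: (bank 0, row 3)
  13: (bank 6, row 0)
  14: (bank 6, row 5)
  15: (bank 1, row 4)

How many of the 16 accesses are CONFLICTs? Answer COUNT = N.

COUNT = 5

0: bank 6 row 2 — prev None → EMPTY
1: bank 0 row 6 — prev None → EMPTY
2: bank 0 row 6 — prev 6 → HIT
3: bank 6 row 2 — prev 2 → HIT
4: bank 3 row 2 — prev None → EMPTY
5: bank 6 row 2 — prev 2 → HIT
6: bank 3 row 2 — prev 2 → HIT
7: bank 3 row 5 — prev 2 → CONFLICT
8: bank 0 row 3 — prev 6 → CONFLICT
9: bank 7 row 0 — prev None → EMPTY
10: bank 7 row 4 — prev 0 → CONFLICT
11: bank 3 row 5 — prev 5 → HIT
12: bank 0 row 3 — prev 3 → HIT
13: bank 6 row 0 — prev 2 → CONFLICT
14: bank 6 row 5 — prev 0 → CONFLICT
15: bank 1 row 4 — prev None → EMPTY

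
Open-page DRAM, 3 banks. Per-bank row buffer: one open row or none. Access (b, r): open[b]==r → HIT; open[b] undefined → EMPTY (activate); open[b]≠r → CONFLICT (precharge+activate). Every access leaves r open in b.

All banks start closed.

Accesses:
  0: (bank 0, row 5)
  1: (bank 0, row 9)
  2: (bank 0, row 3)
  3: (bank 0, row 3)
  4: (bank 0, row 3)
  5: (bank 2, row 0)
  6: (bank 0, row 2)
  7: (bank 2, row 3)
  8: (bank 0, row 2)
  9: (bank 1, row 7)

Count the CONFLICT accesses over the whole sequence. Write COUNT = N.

COUNT = 4

#0 (0,5) E
#1 (0,9) C  (was 5)
#2 (0,3) C  (was 9)
#3 (0,3) H  (was 3)
#4 (0,3) H  (was 3)
#5 (2,0) E
#6 (0,2) C  (was 3)
#7 (2,3) C  (was 0)
#8 (0,2) H  (was 2)
#9 (1,7) E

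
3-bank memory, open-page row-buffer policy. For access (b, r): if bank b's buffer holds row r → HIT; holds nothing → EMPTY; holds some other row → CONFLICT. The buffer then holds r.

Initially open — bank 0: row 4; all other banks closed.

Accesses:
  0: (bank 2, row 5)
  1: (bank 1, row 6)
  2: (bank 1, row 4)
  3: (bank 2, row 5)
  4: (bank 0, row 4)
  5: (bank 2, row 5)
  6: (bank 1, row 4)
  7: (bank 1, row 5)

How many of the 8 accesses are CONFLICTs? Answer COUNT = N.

#0 (2,5) E
#1 (1,6) E
#2 (1,4) C  (was 6)
#3 (2,5) H  (was 5)
#4 (0,4) H  (was 4)
#5 (2,5) H  (was 5)
#6 (1,4) H  (was 4)
#7 (1,5) C  (was 4)

COUNT = 2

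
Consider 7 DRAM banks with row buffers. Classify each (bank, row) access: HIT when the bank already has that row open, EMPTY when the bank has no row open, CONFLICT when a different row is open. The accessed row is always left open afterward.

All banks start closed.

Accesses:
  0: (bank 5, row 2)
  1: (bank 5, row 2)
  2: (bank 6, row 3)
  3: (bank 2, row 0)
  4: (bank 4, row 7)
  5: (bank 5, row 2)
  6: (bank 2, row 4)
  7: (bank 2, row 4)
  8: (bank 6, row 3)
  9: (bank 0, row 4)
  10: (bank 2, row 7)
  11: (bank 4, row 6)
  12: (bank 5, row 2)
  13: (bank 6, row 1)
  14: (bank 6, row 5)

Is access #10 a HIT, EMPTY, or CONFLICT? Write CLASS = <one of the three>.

#0 (5,2) E
#1 (5,2) H  (was 2)
#2 (6,3) E
#3 (2,0) E
#4 (4,7) E
#5 (5,2) H  (was 2)
#6 (2,4) C  (was 0)
#7 (2,4) H  (was 4)
#8 (6,3) H  (was 3)
#9 (0,4) E
#10 (2,7) C  (was 4)
#11 (4,6) C  (was 7)
#12 (5,2) H  (was 2)
#13 (6,1) C  (was 3)
#14 (6,5) C  (was 1)

CLASS = CONFLICT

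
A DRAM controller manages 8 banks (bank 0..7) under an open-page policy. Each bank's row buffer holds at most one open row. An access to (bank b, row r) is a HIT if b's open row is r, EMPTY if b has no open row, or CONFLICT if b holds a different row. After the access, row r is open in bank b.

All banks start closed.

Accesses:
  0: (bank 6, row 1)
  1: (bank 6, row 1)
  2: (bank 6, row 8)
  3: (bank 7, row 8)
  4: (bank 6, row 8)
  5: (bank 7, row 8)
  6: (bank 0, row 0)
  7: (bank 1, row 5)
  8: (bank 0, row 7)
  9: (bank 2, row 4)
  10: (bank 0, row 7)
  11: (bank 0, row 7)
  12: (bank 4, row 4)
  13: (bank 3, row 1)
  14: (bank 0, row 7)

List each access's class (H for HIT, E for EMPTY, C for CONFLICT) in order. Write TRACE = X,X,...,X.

TRACE = E,H,C,E,H,H,E,E,C,E,H,H,E,E,H

#0 (6,1) E
#1 (6,1) H  (was 1)
#2 (6,8) C  (was 1)
#3 (7,8) E
#4 (6,8) H  (was 8)
#5 (7,8) H  (was 8)
#6 (0,0) E
#7 (1,5) E
#8 (0,7) C  (was 0)
#9 (2,4) E
#10 (0,7) H  (was 7)
#11 (0,7) H  (was 7)
#12 (4,4) E
#13 (3,1) E
#14 (0,7) H  (was 7)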